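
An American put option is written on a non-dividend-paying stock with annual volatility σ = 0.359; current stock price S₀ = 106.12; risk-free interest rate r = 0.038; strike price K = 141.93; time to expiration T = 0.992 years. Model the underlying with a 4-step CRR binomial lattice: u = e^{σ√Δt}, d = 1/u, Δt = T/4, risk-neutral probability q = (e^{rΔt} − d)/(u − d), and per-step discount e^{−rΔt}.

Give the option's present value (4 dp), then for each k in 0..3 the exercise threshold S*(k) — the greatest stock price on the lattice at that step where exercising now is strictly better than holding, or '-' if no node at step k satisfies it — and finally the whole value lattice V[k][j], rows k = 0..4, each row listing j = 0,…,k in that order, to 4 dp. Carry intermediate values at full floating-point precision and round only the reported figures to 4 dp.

params: Δt=0.24800 u=1.19576 d=0.83629 q=0.48176 e^(-rΔt)=0.99062
t_4 payoffs: 90.0233 67.7118 35.8100 0.0000 0.0000
t_3: node(3,0) S=62.0679 payoff=79.8621 vs cont=78.5308 → 79.8621 [stop]  node(3,1) S=88.7470 payoff=53.1830 vs cont=51.8517 → 53.1830 [stop]  node(3,2) S=126.8939 payoff=15.0361 vs cont=18.3840 → 18.3840 [wait]  node(3,3) S=181.4377 payoff=0.0000 vs cont=0.0000 → 0.0000 [wait]  ⇒ S*(3)=88.7470
t_2: node(2,0) S=74.2182 payoff=67.7118 vs cont=66.3805 → 67.7118 [stop]  node(2,1) S=106.1200 payoff=35.8100 vs cont=36.0765 → 36.0765 [wait]  node(2,2) S=151.7344 payoff=0.0000 vs cont=9.4379 → 9.4379 [wait]  ⇒ S*(2)=74.2182
t_1: node(1,0) S=88.7470 payoff=53.1830 vs cont=51.9789 → 53.1830 [stop]  node(1,1) S=126.8939 payoff=15.0361 vs cont=23.0249 → 23.0249 [wait]  ⇒ S*(1)=88.7470
t_0: node(0,0) S=106.1200 payoff=35.8100 vs cont=38.2914 → 38.2914 [wait]  ⇒ S*(0)=-

price = 38.2914
boundary = - 88.7470 74.2182 88.7470
tree:
38.2914
53.1830 23.0249
67.7118 36.0765 9.4379
79.8621 53.1830 18.3840 0.0000
90.0233 67.7118 35.8100 0.0000 0.0000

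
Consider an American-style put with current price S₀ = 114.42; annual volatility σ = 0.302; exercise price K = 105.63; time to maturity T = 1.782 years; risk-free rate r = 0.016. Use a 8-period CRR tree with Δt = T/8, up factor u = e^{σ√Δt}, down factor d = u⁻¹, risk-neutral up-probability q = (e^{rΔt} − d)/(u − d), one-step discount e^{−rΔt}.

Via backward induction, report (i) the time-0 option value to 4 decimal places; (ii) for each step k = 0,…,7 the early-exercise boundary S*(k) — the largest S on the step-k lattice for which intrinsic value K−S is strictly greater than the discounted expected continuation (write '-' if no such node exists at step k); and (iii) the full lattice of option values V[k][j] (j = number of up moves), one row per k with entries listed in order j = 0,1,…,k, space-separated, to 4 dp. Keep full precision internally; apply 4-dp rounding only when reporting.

Δt=0.22275, u=1.15319, d=0.86716, q=0.47691, disc=e^(-rΔt)=0.99644
k=8 terminal: V=max(K-S,0) → 69.0460 56.9788 40.9312 19.5902 0.0000 0.0000 0.0000 0.0000 0.0000
k=7: j=0 S=42.1883 intr=63.4417 cont=63.0659 V=63.4417[EX]; j=1 S=56.1042 intr=49.5258 cont=49.1500 V=49.5258[EX]; j=2 S=74.6101 intr=31.0199 cont=30.6441 V=31.0199[EX]; j=3 S=99.2203 intr=6.4097 cont=10.2110 V=10.2110[hold]; j=4 S=131.9481 intr=0.0000 cont=0.0000 V=0.0000[hold]; j=5 S=175.4713 intr=0.0000 cont=0.0000 V=0.0000[hold]; j=6 S=233.3505 intr=0.0000 cont=0.0000 V=0.0000[hold]; j=7 S=310.3212 intr=0.0000 cont=0.0000 V=0.0000[hold]  S*(7)=74.6101
k=6: j=0 S=48.6512 intr=56.9788 cont=56.6030 V=56.9788[EX]; j=1 S=64.6988 intr=40.9312 cont=40.5554 V=40.9312[EX]; j=2 S=86.0398 intr=19.5902 cont=21.0209 V=21.0209[hold]; j=3 S=114.4200 intr=0.0000 cont=5.3223 V=5.3223[hold]; j=4 S=152.1615 intr=0.0000 cont=0.0000 V=0.0000[hold]; j=5 S=202.3519 intr=0.0000 cont=0.0000 V=0.0000[hold]; j=6 S=269.0977 intr=0.0000 cont=0.0000 V=0.0000[hold]  S*(6)=64.6988
k=5: j=0 S=56.1042 intr=49.5258 cont=49.1500 V=49.5258[EX]; j=1 S=74.6101 intr=31.0199 cont=31.3239 V=31.3239[hold]; j=2 S=99.2203 intr=6.4097 cont=13.4859 V=13.4859[hold]; j=3 S=131.9481 intr=0.0000 cont=2.7741 V=2.7741[hold]; j=4 S=175.4713 intr=0.0000 cont=0.0000 V=0.0000[hold]; j=5 S=233.3505 intr=0.0000 cont=0.0000 V=0.0000[hold]  S*(5)=56.1042
k=4: j=0 S=64.6988 intr=40.9312 cont=40.6999 V=40.9312[EX]; j=1 S=86.0398 intr=19.5902 cont=22.7356 V=22.7356[hold]; j=2 S=114.4200 intr=0.0000 cont=8.3476 V=8.3476[hold]; j=3 S=152.1615 intr=0.0000 cont=1.4460 V=1.4460[hold]; j=4 S=202.3519 intr=0.0000 cont=0.0000 V=0.0000[hold]  S*(4)=64.6988
k=3: j=0 S=74.6101 intr=31.0199 cont=32.1388 V=32.1388[hold]; j=1 S=99.2203 intr=6.4097 cont=15.8174 V=15.8174[hold]; j=2 S=131.9481 intr=0.0000 cont=5.0381 V=5.0381[hold]; j=3 S=175.4713 intr=0.0000 cont=0.7537 V=0.7537[hold]  S*(3)=-
k=2: j=0 S=86.0398 intr=19.5902 cont=24.2683 V=24.2683[hold]; j=1 S=114.4200 intr=0.0000 cont=10.6387 V=10.6387[hold]; j=2 S=152.1615 intr=0.0000 cont=2.9842 V=2.9842[hold]  S*(2)=-
k=1: j=0 S=99.2203 intr=6.4097 cont=17.7050 V=17.7050[hold]; j=1 S=131.9481 intr=0.0000 cont=6.9633 V=6.9633[hold]  S*(1)=-
k=0: j=0 S=114.4200 intr=0.0000 cont=12.5374 V=12.5374[hold]  S*(0)=-

price = 12.5374
boundary = - - - - 64.6988 56.1042 64.6988 74.6101
tree:
12.5374
17.7050 6.9633
24.2683 10.6387 2.9842
32.1388 15.8174 5.0381 0.7537
40.9312 22.7356 8.3476 1.4460 0.0000
49.5258 31.3239 13.4859 2.7741 0.0000 0.0000
56.9788 40.9312 21.0209 5.3223 0.0000 0.0000 0.0000
63.4417 49.5258 31.0199 10.2110 0.0000 0.0000 0.0000 0.0000
69.0460 56.9788 40.9312 19.5902 0.0000 0.0000 0.0000 0.0000 0.0000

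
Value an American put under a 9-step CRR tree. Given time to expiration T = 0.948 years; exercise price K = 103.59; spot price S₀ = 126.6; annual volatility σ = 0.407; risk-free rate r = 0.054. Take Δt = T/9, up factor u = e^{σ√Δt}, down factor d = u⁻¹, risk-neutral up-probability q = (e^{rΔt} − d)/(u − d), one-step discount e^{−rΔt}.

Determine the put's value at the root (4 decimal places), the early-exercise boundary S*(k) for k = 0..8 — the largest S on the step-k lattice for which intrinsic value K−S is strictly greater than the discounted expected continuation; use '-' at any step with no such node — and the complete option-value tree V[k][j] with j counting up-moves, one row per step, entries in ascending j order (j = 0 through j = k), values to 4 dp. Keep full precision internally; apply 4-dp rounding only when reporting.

price = 7.2886
boundary = - - - - - 65.4032 74.6390 65.4032 74.6390
tree:
7.2886
10.7940 3.7041
15.5716 5.9187 1.4290
21.7888 9.2448 2.5057 0.3185
29.4304 14.0436 4.3291 0.6262 0.0000
38.1868 20.6073 7.3364 1.2314 0.0000 0.0000
46.2798 28.9510 12.1133 2.4214 0.0000 0.0000 0.0000
53.3713 38.1868 19.2712 4.7614 0.0000 0.0000 0.0000 0.0000
59.5854 46.2798 28.9510 9.3628 0.0000 0.0000 0.0000 0.0000 0.0000
65.0305 53.3713 38.1868 18.4109 0.0000 0.0000 0.0000 0.0000 0.0000 0.0000

params: Δt=0.10533 u=1.14121 d=0.87626 q=0.48855 e^(-rΔt)=0.99433
t_9 payoffs: 65.0305 53.3713 38.1868 18.4109 0.0000 0.0000 0.0000 0.0000 0.0000 0.0000
t_8: node(8,0) S=44.0046 payoff=59.5854 vs cont=58.9978 → 59.5854 [stop]  node(8,1) S=57.3102 payoff=46.2798 vs cont=45.6922 → 46.2798 [stop]  node(8,2) S=74.6390 payoff=28.9510 vs cont=28.3634 → 28.9510 [stop]  node(8,3) S=97.2075 payoff=6.3825 vs cont=9.3628 → 9.3628 [wait]  node(8,4) S=126.6000 payoff=0.0000 vs cont=0.0000 → 0.0000 [wait]  node(8,5) S=164.8798 payoff=0.0000 vs cont=0.0000 → 0.0000 [wait]  node(8,6) S=214.7343 payoff=0.0000 vs cont=0.0000 → 0.0000 [wait]  node(8,7) S=279.6632 payoff=0.0000 vs cont=0.0000 → 0.0000 [wait]  node(8,8) S=364.2245 payoff=0.0000 vs cont=0.0000 → 0.0000 [wait]  ⇒ S*(8)=74.6390
t_7: node(7,0) S=50.2187 payoff=53.3713 vs cont=52.7838 → 53.3713 [stop]  node(7,1) S=65.4032 payoff=38.1868 vs cont=37.5992 → 38.1868 [stop]  node(7,2) S=85.1791 payoff=18.4109 vs cont=19.2712 → 19.2712 [wait]  node(7,3) S=110.9345 payoff=0.0000 vs cont=4.7614 → 4.7614 [wait]  node(7,4) S=144.4776 payoff=0.0000 vs cont=0.0000 → 0.0000 [wait]  node(7,5) S=188.1631 payoff=0.0000 vs cont=0.0000 → 0.0000 [wait]  node(7,6) S=245.0577 payoff=0.0000 vs cont=0.0000 → 0.0000 [wait]  node(7,7) S=319.1554 payoff=0.0000 vs cont=0.0000 → 0.0000 [wait]  ⇒ S*(7)=65.4032
t_6: node(6,0) S=57.3102 payoff=46.2798 vs cont=45.6922 → 46.2798 [stop]  node(6,1) S=74.6390 payoff=28.9510 vs cont=28.7813 → 28.9510 [stop]  node(6,2) S=97.2075 payoff=6.3825 vs cont=12.1133 → 12.1133 [wait]  node(6,3) S=126.6000 payoff=0.0000 vs cont=2.4214 → 2.4214 [wait]  node(6,4) S=164.8798 payoff=0.0000 vs cont=0.0000 → 0.0000 [wait]  node(6,5) S=214.7343 payoff=0.0000 vs cont=0.0000 → 0.0000 [wait]  node(6,6) S=279.6632 payoff=0.0000 vs cont=0.0000 → 0.0000 [wait]  ⇒ S*(6)=74.6390
t_5: node(5,0) S=65.4032 payoff=38.1868 vs cont=37.5992 → 38.1868 [stop]  node(5,1) S=85.1791 payoff=18.4109 vs cont=20.6073 → 20.6073 [wait]  node(5,2) S=110.9345 payoff=0.0000 vs cont=7.3364 → 7.3364 [wait]  node(5,3) S=144.4776 payoff=0.0000 vs cont=1.2314 → 1.2314 [wait]  node(5,4) S=188.1631 payoff=0.0000 vs cont=0.0000 → 0.0000 [wait]  node(5,5) S=245.0577 payoff=0.0000 vs cont=0.0000 → 0.0000 [wait]  ⇒ S*(5)=65.4032
t_4: node(4,0) S=74.6390 payoff=28.9510 vs cont=29.4304 → 29.4304 [wait]  node(4,1) S=97.2075 payoff=6.3825 vs cont=14.0436 → 14.0436 [wait]  node(4,2) S=126.6000 payoff=0.0000 vs cont=4.3291 → 4.3291 [wait]  node(4,3) S=164.8798 payoff=0.0000 vs cont=0.6262 → 0.6262 [wait]  node(4,4) S=214.7343 payoff=0.0000 vs cont=0.0000 → 0.0000 [wait]  ⇒ S*(4)=-
t_3: node(3,0) S=85.1791 payoff=18.4109 vs cont=21.7888 → 21.7888 [wait]  node(3,1) S=110.9345 payoff=0.0000 vs cont=9.2448 → 9.2448 [wait]  node(3,2) S=144.4776 payoff=0.0000 vs cont=2.5057 → 2.5057 [wait]  node(3,3) S=188.1631 payoff=0.0000 vs cont=0.3185 → 0.3185 [wait]  ⇒ S*(3)=-
t_2: node(2,0) S=97.2075 payoff=6.3825 vs cont=15.5716 → 15.5716 [wait]  node(2,1) S=126.6000 payoff=0.0000 vs cont=5.9187 → 5.9187 [wait]  node(2,2) S=164.8798 payoff=0.0000 vs cont=1.4290 → 1.4290 [wait]  ⇒ S*(2)=-
t_1: node(1,0) S=110.9345 payoff=0.0000 vs cont=10.7940 → 10.7940 [wait]  node(1,1) S=144.4776 payoff=0.0000 vs cont=3.7041 → 3.7041 [wait]  ⇒ S*(1)=-
t_0: node(0,0) S=126.6000 payoff=0.0000 vs cont=7.2886 → 7.2886 [wait]  ⇒ S*(0)=-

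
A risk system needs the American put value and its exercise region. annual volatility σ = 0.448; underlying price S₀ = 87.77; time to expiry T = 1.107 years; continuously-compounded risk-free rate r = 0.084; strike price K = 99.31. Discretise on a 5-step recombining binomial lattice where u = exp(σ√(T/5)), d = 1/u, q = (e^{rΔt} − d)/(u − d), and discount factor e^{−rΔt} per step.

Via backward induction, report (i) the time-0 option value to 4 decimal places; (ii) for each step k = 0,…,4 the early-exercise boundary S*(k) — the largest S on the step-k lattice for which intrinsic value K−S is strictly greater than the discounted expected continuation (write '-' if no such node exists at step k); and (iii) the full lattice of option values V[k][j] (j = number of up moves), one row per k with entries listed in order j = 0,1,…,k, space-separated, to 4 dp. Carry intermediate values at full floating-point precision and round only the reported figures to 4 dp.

Δt=0.22140, u=1.23466, d=0.80994, q=0.49169, disc=e^(-rΔt)=0.98157
k=5 terminal: V=max(K-S,0) → 68.7183 52.6762 28.2218 0.0000 0.0000 0.0000
k=4: j=0 S=37.7705 intr=61.5395 cont=59.7097 V=61.5395[EX]; j=1 S=57.5770 intr=41.7330 cont=39.9031 V=41.7330[EX]; j=2 S=87.7700 intr=11.5400 cont=14.0810 V=14.0810[hold]; j=3 S=133.7960 intr=0.0000 cont=0.0000 V=0.0000[hold]; j=4 S=203.9577 intr=0.0000 cont=0.0000 V=0.0000[hold]  S*(4)=57.5770
k=3: j=0 S=46.6338 intr=52.6762 cont=50.8464 V=52.6762[EX]; j=1 S=71.0882 intr=28.2218 cont=27.6183 V=28.2218[EX]; j=2 S=108.3664 intr=0.0000 cont=7.0256 V=7.0256[hold]; j=3 S=165.1930 intr=0.0000 cont=0.0000 V=0.0000[hold]  S*(3)=71.0882
k=2: j=0 S=57.5770 intr=41.7330 cont=39.9031 V=41.7330[EX]; j=1 S=87.7700 intr=11.5400 cont=17.4718 V=17.4718[hold]; j=2 S=133.7960 intr=0.0000 cont=3.5054 V=3.5054[hold]  S*(2)=57.5770
k=1: j=0 S=71.0882 intr=28.2218 cont=29.2548 V=29.2548[hold]; j=1 S=108.3664 intr=0.0000 cont=10.4092 V=10.4092[hold]  S*(1)=-
k=0: j=0 S=87.7700 intr=11.5400 cont=19.6203 V=19.6203[hold]  S*(0)=-

price = 19.6203
boundary = - - 57.5770 71.0882 57.5770
tree:
19.6203
29.2548 10.4092
41.7330 17.4718 3.5054
52.6762 28.2218 7.0256 0.0000
61.5395 41.7330 14.0810 0.0000 0.0000
68.7183 52.6762 28.2218 0.0000 0.0000 0.0000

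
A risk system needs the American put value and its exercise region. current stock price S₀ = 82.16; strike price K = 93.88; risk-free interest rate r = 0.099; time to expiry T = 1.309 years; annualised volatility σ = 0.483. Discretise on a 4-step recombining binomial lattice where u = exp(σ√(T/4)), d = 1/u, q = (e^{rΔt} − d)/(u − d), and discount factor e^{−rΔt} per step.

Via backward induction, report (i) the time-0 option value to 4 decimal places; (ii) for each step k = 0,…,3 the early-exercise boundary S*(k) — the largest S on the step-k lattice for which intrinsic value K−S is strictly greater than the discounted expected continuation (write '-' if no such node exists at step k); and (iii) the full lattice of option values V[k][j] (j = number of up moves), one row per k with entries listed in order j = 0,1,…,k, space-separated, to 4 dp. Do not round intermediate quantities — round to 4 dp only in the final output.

price = 20.5763
boundary = - - 47.2787 62.3251
tree:
20.5763
31.6938 10.3963
46.6013 18.3191 2.8549
58.0152 31.5549 5.7844 0.0000
66.6736 46.6013 11.7200 0.0000 0.0000

Δt=0.32725  u=1.31825  d=0.75858  q=0.49020  discount=0.96812
step 4 (expiry): payoffs max(K−S,0) = 66.6736 46.6013 11.7200 0.0000 0.0000
step 3: (k=3,j=0): S=35.8648, (K−S)⁺=58.0152, hold=55.0224 ⇒ V=58.0152 exercise | (k=3,j=1): S=62.3251, (K−S)⁺=31.5549, hold=28.5621 ⇒ V=31.5549 exercise | (k=3,j=2): S=108.3073, (K−S)⁺=0.0000, hold=5.7844 ⇒ V=5.7844 continue | (k=3,j=3): S=188.2141, (K−S)⁺=0.0000, hold=0.0000 ⇒ V=0.0000 continue  boundary S*=62.3251
step 2: (k=2,j=0): S=47.2787, (K−S)⁺=46.6013, hold=43.6085 ⇒ V=46.6013 exercise | (k=2,j=1): S=82.1600, (K−S)⁺=11.7200, hold=18.3191 ⇒ V=18.3191 continue | (k=2,j=2): S=142.7759, (K−S)⁺=0.0000, hold=2.8549 ⇒ V=2.8549 continue  boundary S*=47.2787
step 1: (k=1,j=0): S=62.3251, (K−S)⁺=31.5549, hold=31.6938 ⇒ V=31.6938 continue | (k=1,j=1): S=108.3073, (K−S)⁺=0.0000, hold=10.3963 ⇒ V=10.3963 continue  boundary S*=-
step 0: (k=0,j=0): S=82.1600, (K−S)⁺=11.7200, hold=20.5763 ⇒ V=20.5763 continue  boundary S*=-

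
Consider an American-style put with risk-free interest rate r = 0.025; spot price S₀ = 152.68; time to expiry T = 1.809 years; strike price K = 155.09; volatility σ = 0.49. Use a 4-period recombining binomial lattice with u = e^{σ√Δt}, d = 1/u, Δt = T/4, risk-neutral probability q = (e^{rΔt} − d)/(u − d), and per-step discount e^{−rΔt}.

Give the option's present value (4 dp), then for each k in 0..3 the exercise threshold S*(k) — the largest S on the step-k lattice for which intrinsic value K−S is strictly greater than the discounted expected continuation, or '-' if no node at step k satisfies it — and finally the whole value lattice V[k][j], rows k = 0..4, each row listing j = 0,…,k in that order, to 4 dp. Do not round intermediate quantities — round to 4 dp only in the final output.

price = 36.2921
boundary = - - 78.9882 109.8177
tree:
36.2921
53.6205 14.7606
76.1018 25.8570 0.7513
98.2764 45.2723 1.3456 0.0000
114.2258 76.1018 2.4100 0.0000 0.0000

params: Δt=0.45225 u=1.39030 d=0.71927 q=0.43530 e^(-rΔt)=0.98876
t_4 payoffs: 114.2258 76.1018 2.4100 0.0000 0.0000
t_3: node(3,0) S=56.8136 payoff=98.2764 vs cont=96.5328 → 98.2764 [stop]  node(3,1) S=109.8177 payoff=45.2723 vs cont=43.5287 → 45.2723 [stop]  node(3,2) S=212.2717 payoff=0.0000 vs cont=1.3456 → 1.3456 [wait]  node(3,3) S=410.3098 payoff=0.0000 vs cont=0.0000 → 0.0000 [wait]  ⇒ S*(3)=109.8177
t_2: node(2,0) S=78.9882 payoff=76.1018 vs cont=74.3582 → 76.1018 [stop]  node(2,1) S=152.6800 payoff=2.4100 vs cont=25.8570 → 25.8570 [wait]  node(2,2) S=295.1222 payoff=0.0000 vs cont=0.7513 → 0.7513 [wait]  ⇒ S*(2)=78.9882
t_1: node(1,0) S=109.8177 payoff=45.2723 vs cont=53.6205 → 53.6205 [wait]  node(1,1) S=212.2717 payoff=0.0000 vs cont=14.7606 → 14.7606 [wait]  ⇒ S*(1)=-
t_0: node(0,0) S=152.6800 payoff=2.4100 vs cont=36.2921 → 36.2921 [wait]  ⇒ S*(0)=-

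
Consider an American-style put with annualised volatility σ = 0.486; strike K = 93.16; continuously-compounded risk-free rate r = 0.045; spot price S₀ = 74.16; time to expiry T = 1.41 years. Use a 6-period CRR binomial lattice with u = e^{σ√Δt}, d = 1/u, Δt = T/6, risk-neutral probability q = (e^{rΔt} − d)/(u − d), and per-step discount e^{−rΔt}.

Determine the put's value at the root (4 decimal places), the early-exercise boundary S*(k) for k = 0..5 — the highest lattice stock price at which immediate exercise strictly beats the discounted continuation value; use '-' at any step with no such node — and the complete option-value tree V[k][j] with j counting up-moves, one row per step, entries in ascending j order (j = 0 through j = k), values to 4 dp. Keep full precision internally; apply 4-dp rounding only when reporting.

price = 27.5267
boundary = - - 46.2948 36.5775 46.2948 58.5937
tree:
27.5267
36.5719 17.6975
46.8652 25.5068 9.0723
56.5825 35.4071 14.6424 2.8388
64.2602 46.8652 22.9681 5.3498 0.0000
70.3263 56.5825 34.5663 10.0820 0.0000 0.0000
75.1191 64.2602 46.8652 19.0000 0.0000 0.0000 0.0000

Δt=0.23500, u=1.26566, d=0.79010, q=0.46373, disc=e^(-rΔt)=0.98948
k=6 terminal: V=max(K-S,0) → 75.1191 64.2602 46.8652 19.0000 0.0000 0.0000 0.0000
k=5: j=0 S=22.8337 intr=70.3263 cont=69.3463 V=70.3263[EX]; j=1 S=36.5775 intr=56.5825 cont=55.6025 V=56.5825[EX]; j=2 S=58.5937 intr=34.5663 cont=33.5863 V=34.5663[EX]; j=3 S=93.8617 intr=0.0000 cont=10.0820 V=10.0820[hold]; j=4 S=150.3576 intr=0.0000 cont=0.0000 V=0.0000[hold]; j=5 S=240.8589 intr=0.0000 cont=0.0000 V=0.0000[hold]  S*(5)=58.5937
k=4: j=0 S=28.8998 intr=64.2602 cont=63.2802 V=64.2602[EX]; j=1 S=46.2948 intr=46.8652 cont=45.8852 V=46.8652[EX]; j=2 S=74.1600 intr=19.0000 cont=22.9681 V=22.9681[hold]; j=3 S=118.7974 intr=0.0000 cont=5.3498 V=5.3498[hold]; j=4 S=190.3023 intr=0.0000 cont=0.0000 V=0.0000[hold]  S*(4)=46.2948
k=3: j=0 S=36.5775 intr=56.5825 cont=55.6025 V=56.5825[EX]; j=1 S=58.5937 intr=34.5663 cont=35.4071 V=35.4071[hold]; j=2 S=93.8617 intr=0.0000 cont=14.6424 V=14.6424[hold]; j=3 S=150.3576 intr=0.0000 cont=2.8388 V=2.8388[hold]  S*(3)=36.5775
k=2: j=0 S=46.2948 intr=46.8652 cont=46.2710 V=46.8652[EX]; j=1 S=74.1600 intr=19.0000 cont=25.5068 V=25.5068[hold]; j=2 S=118.7974 intr=0.0000 cont=9.0723 V=9.0723[hold]  S*(2)=46.2948
k=1: j=0 S=58.5937 intr=34.5663 cont=36.5719 V=36.5719[hold]; j=1 S=93.8617 intr=0.0000 cont=17.6975 V=17.6975[hold]  S*(1)=-
k=0: j=0 S=74.1600 intr=19.0000 cont=27.5267 V=27.5267[hold]  S*(0)=-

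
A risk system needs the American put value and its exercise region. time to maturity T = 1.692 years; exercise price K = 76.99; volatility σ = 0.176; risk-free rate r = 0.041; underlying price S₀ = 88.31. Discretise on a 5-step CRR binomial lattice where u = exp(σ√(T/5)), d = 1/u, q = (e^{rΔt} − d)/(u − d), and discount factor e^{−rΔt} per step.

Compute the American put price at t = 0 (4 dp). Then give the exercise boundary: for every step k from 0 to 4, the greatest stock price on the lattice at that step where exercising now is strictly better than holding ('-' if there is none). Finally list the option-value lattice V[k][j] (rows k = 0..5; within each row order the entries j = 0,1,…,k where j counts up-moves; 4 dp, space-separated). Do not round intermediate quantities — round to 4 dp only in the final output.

price = 1.9055
boundary = - - - 64.9556 58.6344
tree:
1.9055
3.6322 0.4986
6.7401 1.1051 0.0000
12.0344 2.4495 0.0000 0.0000
18.3556 5.4294 0.0000 0.0000 0.0000
24.0617 12.0344 0.0000 0.0000 0.0000 0.0000

Δt=0.33840, u=1.10781, d=0.90268, q=0.54254, disc=e^(-rΔt)=0.98622
k=5 terminal: V=max(K-S,0) → 24.0617 12.0344 0.0000 0.0000 0.0000 0.0000
k=4: j=0 S=58.6344 intr=18.3556 cont=17.2948 V=18.3556[EX]; j=1 S=71.9583 intr=5.0317 cont=5.4294 V=5.4294[hold]; j=2 S=88.3100 intr=0.0000 cont=0.0000 V=0.0000[hold]; j=3 S=108.3774 intr=0.0000 cont=0.0000 V=0.0000[hold]; j=4 S=133.0048 intr=0.0000 cont=0.0000 V=0.0000[hold]  S*(4)=58.6344
k=3: j=0 S=64.9556 intr=12.0344 cont=11.1864 V=12.0344[EX]; j=1 S=79.7160 intr=0.0000 cont=2.4495 V=2.4495[hold]; j=2 S=97.8305 intr=0.0000 cont=0.0000 V=0.0000[hold]; j=3 S=120.0613 intr=0.0000 cont=0.0000 V=0.0000[hold]  S*(3)=64.9556
k=2: j=0 S=71.9583 intr=5.0317 cont=6.7401 V=6.7401[hold]; j=1 S=88.3100 intr=0.0000 cont=1.1051 V=1.1051[hold]; j=2 S=108.3774 intr=0.0000 cont=0.0000 V=0.0000[hold]  S*(2)=-
k=1: j=0 S=79.7160 intr=0.0000 cont=3.6322 V=3.6322[hold]; j=1 S=97.8305 intr=0.0000 cont=0.4986 V=0.4986[hold]  S*(1)=-
k=0: j=0 S=88.3100 intr=0.0000 cont=1.9055 V=1.9055[hold]  S*(0)=-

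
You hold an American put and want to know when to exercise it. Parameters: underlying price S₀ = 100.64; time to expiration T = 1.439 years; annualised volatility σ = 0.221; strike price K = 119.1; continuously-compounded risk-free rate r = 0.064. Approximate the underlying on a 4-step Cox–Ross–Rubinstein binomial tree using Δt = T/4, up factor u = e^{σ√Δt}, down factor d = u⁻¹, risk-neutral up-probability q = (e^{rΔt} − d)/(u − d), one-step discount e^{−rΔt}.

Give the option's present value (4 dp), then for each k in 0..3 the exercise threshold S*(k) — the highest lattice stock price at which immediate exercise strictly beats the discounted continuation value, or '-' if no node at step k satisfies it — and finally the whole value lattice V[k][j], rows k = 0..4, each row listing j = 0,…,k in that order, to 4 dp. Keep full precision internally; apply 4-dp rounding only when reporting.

price = 18.8581
boundary = - 88.1461 100.6400 88.1461
tree:
18.8581
30.9539 9.9325
41.8967 18.4600 3.4987
51.4811 30.9539 8.0366 0.0000
59.8756 41.8967 18.4600 0.0000 0.0000

Δt=0.35975, u=1.14174, d=0.87586, q=0.55451, disc=e^(-rΔt)=0.97724
k=4 terminal: V=max(K-S,0) → 59.8756 41.8967 18.4600 0.0000 0.0000
k=3: j=0 S=67.6189 intr=51.4811 cont=48.7702 V=51.4811[EX]; j=1 S=88.1461 intr=30.9539 cont=28.2431 V=30.9539[EX]; j=2 S=114.9048 intr=4.1952 cont=8.0366 V=8.0366[hold]; j=3 S=149.7866 intr=0.0000 cont=0.0000 V=0.0000[hold]  S*(3)=88.1461
k=2: j=0 S=77.2033 intr=41.8967 cont=39.1859 V=41.8967[EX]; j=1 S=100.6400 intr=18.4600 cont=17.8308 V=18.4600[EX]; j=2 S=131.1914 intr=0.0000 cont=3.4987 V=3.4987[hold]  S*(2)=100.6400
k=1: j=0 S=88.1461 intr=30.9539 cont=28.2431 V=30.9539[EX]; j=1 S=114.9048 intr=4.1952 cont=9.9325 V=9.9325[hold]  S*(1)=88.1461
k=0: j=0 S=100.6400 intr=18.4600 cont=18.8581 V=18.8581[hold]  S*(0)=-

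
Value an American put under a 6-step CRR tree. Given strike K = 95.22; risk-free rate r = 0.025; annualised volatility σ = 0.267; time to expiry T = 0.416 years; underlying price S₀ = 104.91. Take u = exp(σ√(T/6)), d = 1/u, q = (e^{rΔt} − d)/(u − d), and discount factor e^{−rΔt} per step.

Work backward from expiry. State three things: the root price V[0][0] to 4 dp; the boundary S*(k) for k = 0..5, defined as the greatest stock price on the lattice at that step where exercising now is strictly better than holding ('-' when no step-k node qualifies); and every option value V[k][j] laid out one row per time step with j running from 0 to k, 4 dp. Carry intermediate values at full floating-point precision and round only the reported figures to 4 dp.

Δt=0.06933, u=1.07283, d=0.93211, q=0.49476, disc=e^(-rΔt)=0.99827
k=6 terminal: V=max(K-S,0) → 26.4150 16.0272 4.0711 0.0000 0.0000 0.0000 0.0000
k=5: j=0 S=73.8164 intr=21.4036 cont=21.2387 V=21.4036[EX]; j=1 S=84.9608 intr=10.2592 cont=10.0943 V=10.2592[EX]; j=2 S=97.7877 intr=0.0000 cont=2.0533 V=2.0533[hold]; j=3 S=112.5511 intr=0.0000 cont=0.0000 V=0.0000[hold]; j=4 S=129.5434 intr=0.0000 cont=0.0000 V=0.0000[hold]; j=5 S=149.1011 intr=0.0000 cont=0.0000 V=0.0000[hold]  S*(5)=84.9608
k=4: j=0 S=79.1928 intr=16.0272 cont=15.8623 V=16.0272[EX]; j=1 S=91.1489 intr=4.0711 cont=6.1886 V=6.1886[hold]; j=2 S=104.9100 intr=0.0000 cont=1.0356 V=1.0356[hold]; j=3 S=120.7487 intr=0.0000 cont=0.0000 V=0.0000[hold]; j=4 S=138.9786 intr=0.0000 cont=0.0000 V=0.0000[hold]  S*(4)=79.1928
k=3: j=0 S=84.9608 intr=10.2592 cont=11.1401 V=11.1401[hold]; j=1 S=97.7877 intr=0.0000 cont=3.6328 V=3.6328[hold]; j=2 S=112.5511 intr=0.0000 cont=0.5223 V=0.5223[hold]; j=3 S=129.5434 intr=0.0000 cont=0.0000 V=0.0000[hold]  S*(3)=-
k=2: j=0 S=91.1489 intr=4.0711 cont=7.4129 V=7.4129[hold]; j=1 S=104.9100 intr=0.0000 cont=2.0902 V=2.0902[hold]; j=2 S=120.7487 intr=0.0000 cont=0.2634 V=0.2634[hold]  S*(2)=-
k=1: j=0 S=97.7877 intr=0.0000 cont=4.7712 V=4.7712[hold]; j=1 S=112.5511 intr=0.0000 cont=1.1844 V=1.1844[hold]  S*(1)=-
k=0: j=0 S=104.9100 intr=0.0000 cont=2.9914 V=2.9914[hold]  S*(0)=-

price = 2.9914
boundary = - - - - 79.1928 84.9608
tree:
2.9914
4.7712 1.1844
7.4129 2.0902 0.2634
11.1401 3.6328 0.5223 0.0000
16.0272 6.1886 1.0356 0.0000 0.0000
21.4036 10.2592 2.0533 0.0000 0.0000 0.0000
26.4150 16.0272 4.0711 0.0000 0.0000 0.0000 0.0000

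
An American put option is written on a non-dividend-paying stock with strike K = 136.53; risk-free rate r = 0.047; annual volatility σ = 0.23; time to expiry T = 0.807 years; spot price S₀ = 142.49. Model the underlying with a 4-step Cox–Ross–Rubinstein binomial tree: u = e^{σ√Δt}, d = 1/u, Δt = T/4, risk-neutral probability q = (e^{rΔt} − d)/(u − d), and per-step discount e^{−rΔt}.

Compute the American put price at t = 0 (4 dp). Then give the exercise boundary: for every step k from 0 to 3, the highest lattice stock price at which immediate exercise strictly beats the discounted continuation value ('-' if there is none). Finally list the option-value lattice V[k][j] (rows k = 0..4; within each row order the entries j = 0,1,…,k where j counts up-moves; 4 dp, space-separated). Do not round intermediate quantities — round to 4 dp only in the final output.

price = 6.9445
boundary = - - 115.8916 104.5168
tree:
6.9445
12.2104 2.2153
20.6384 4.6614 0.0000
32.0132 9.8083 0.0000 0.0000
42.2717 20.6384 0.0000 0.0000 0.0000

Δt=0.20175  u=1.10883  d=0.90185  q=0.52023  discount=0.99056
step 4 (expiry): payoffs max(K−S,0) = 42.2717 20.6384 0.0000 0.0000 0.0000
step 3: (k=3,j=0): S=104.5168, (K−S)⁺=32.0132, hold=30.7248 ⇒ V=32.0132 exercise | (k=3,j=1): S=128.5045, (K−S)⁺=8.0255, hold=9.8083 ⇒ V=9.8083 continue | (k=3,j=2): S=157.9976, (K−S)⁺=0.0000, hold=0.0000 ⇒ V=0.0000 continue | (k=3,j=3): S=194.2598, (K−S)⁺=0.0000, hold=0.0000 ⇒ V=0.0000 continue  boundary S*=104.5168
step 2: (k=2,j=0): S=115.8916, (K−S)⁺=20.6384, hold=20.2686 ⇒ V=20.6384 exercise | (k=2,j=1): S=142.4900, (K−S)⁺=0.0000, hold=4.6614 ⇒ V=4.6614 continue | (k=2,j=2): S=175.1930, (K−S)⁺=0.0000, hold=0.0000 ⇒ V=0.0000 continue  boundary S*=115.8916
step 1: (k=1,j=0): S=128.5045, (K−S)⁺=8.0255, hold=12.2104 ⇒ V=12.2104 continue | (k=1,j=1): S=157.9976, (K−S)⁺=0.0000, hold=2.2153 ⇒ V=2.2153 continue  boundary S*=-
step 0: (k=0,j=0): S=142.4900, (K−S)⁺=0.0000, hold=6.9445 ⇒ V=6.9445 continue  boundary S*=-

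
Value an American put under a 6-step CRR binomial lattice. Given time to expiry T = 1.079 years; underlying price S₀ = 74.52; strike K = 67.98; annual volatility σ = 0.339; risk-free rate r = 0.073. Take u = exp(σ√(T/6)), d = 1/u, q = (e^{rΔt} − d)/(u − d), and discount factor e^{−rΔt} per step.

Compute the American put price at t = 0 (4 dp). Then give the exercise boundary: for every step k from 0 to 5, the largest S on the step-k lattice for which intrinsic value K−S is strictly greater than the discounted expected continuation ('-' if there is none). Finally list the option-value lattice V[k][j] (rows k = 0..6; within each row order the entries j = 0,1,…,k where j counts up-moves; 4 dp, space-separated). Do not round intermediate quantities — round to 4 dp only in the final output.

price = 5.3382
boundary = - - - 48.4141 41.9313 48.4141
tree:
5.3382
8.5372 2.4020
13.1992 4.2780 0.6612
19.5659 7.4223 1.3670 0.0000
26.0487 12.4045 2.8263 0.0000 0.0000
31.6635 19.5659 5.8433 0.0000 0.0000 0.0000
36.5264 26.0487 12.0808 0.0000 0.0000 0.0000 0.0000

params: Δt=0.17983 u=1.15461 d=0.86610 q=0.50992 e^(-rΔt)=0.98696
t_6 payoffs: 36.5264 26.0487 12.0808 0.0000 0.0000 0.0000 0.0000
t_5: node(5,0) S=36.3165 payoff=31.6635 vs cont=30.7769 → 31.6635 [stop]  node(5,1) S=48.4141 payoff=19.5659 vs cont=18.6793 → 19.5659 [stop]  node(5,2) S=64.5415 payoff=3.4385 vs cont=5.8433 → 5.8433 [wait]  node(5,3) S=86.0412 payoff=0.0000 vs cont=0.0000 → 0.0000 [wait]  node(5,4) S=114.7028 payoff=0.0000 vs cont=0.0000 → 0.0000 [wait]  node(5,5) S=152.9119 payoff=0.0000 vs cont=0.0000 → 0.0000 [wait]  ⇒ S*(5)=48.4141
t_4: node(4,0) S=41.9313 payoff=26.0487 vs cont=25.1621 → 26.0487 [stop]  node(4,1) S=55.8992 payoff=12.0808 vs cont=12.4045 → 12.4045 [wait]  node(4,2) S=74.5200 payoff=0.0000 vs cont=2.8263 → 2.8263 [wait]  node(4,3) S=99.3437 payoff=0.0000 vs cont=0.0000 → 0.0000 [wait]  node(4,4) S=132.4365 payoff=0.0000 vs cont=0.0000 → 0.0000 [wait]  ⇒ S*(4)=41.9313
t_3: node(3,0) S=48.4141 payoff=19.5659 vs cont=18.8422 → 19.5659 [stop]  node(3,1) S=64.5415 payoff=3.4385 vs cont=7.4223 → 7.4223 [wait]  node(3,2) S=86.0412 payoff=0.0000 vs cont=1.3670 → 1.3670 [wait]  node(3,3) S=114.7028 payoff=0.0000 vs cont=0.0000 → 0.0000 [wait]  ⇒ S*(3)=48.4141
t_2: node(2,0) S=55.8992 payoff=12.0808 vs cont=13.1992 → 13.1992 [wait]  node(2,1) S=74.5200 payoff=0.0000 vs cont=4.2780 → 4.2780 [wait]  node(2,2) S=99.3437 payoff=0.0000 vs cont=0.6612 → 0.6612 [wait]  ⇒ S*(2)=-
t_1: node(1,0) S=64.5415 payoff=3.4385 vs cont=8.5372 → 8.5372 [wait]  node(1,1) S=86.0412 payoff=0.0000 vs cont=2.4020 → 2.4020 [wait]  ⇒ S*(1)=-
t_0: node(0,0) S=74.5200 payoff=0.0000 vs cont=5.3382 → 5.3382 [wait]  ⇒ S*(0)=-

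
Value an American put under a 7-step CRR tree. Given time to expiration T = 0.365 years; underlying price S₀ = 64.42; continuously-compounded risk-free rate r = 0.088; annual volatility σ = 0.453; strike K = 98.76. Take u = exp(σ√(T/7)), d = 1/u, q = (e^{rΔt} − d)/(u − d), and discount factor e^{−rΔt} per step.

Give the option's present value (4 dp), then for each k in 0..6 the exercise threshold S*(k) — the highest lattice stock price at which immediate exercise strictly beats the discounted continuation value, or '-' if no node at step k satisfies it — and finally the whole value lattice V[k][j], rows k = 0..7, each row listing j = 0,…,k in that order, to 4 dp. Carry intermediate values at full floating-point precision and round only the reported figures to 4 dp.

Δt=0.05214, u=1.10898, d=0.90173, q=0.49635, disc=e^(-rΔt)=0.99542
k=7 terminal: V=max(K-S,0) → 67.5315 60.3539 51.5267 40.6706 27.3194 10.8996 0.0000 0.0000
k=6: j=0 S=34.6319 intr=64.1281 cont=63.6760 V=64.1281[EX]; j=1 S=42.5916 intr=56.1684 cont=55.7163 V=56.1684[EX]; j=2 S=52.3808 intr=46.3792 cont=45.9270 V=46.3792[EX]; j=3 S=64.4200 intr=34.3400 cont=33.8879 V=34.3400[EX]; j=4 S=79.2262 intr=19.5338 cont=19.0816 V=19.5338[EX]; j=5 S=97.4355 intr=1.3245 cont=5.4644 V=5.4644[hold]; j=6 S=119.8300 intr=0.0000 cont=0.0000 V=0.0000[hold]  S*(6)=79.2262
k=5: j=0 S=38.4061 intr=60.3539 cont=59.9018 V=60.3539[EX]; j=1 S=47.2333 intr=51.5267 cont=51.0746 V=51.5267[EX]; j=2 S=58.0894 intr=40.6706 cont=40.2185 V=40.6706[EX]; j=3 S=71.4406 intr=27.3194 cont=26.8673 V=27.3194[EX]; j=4 S=87.8604 intr=10.8996 cont=12.4929 V=12.4929[hold]; j=5 S=108.0542 intr=0.0000 cont=2.7395 V=2.7395[hold]  S*(5)=71.4406
k=4: j=0 S=42.5916 intr=56.1684 cont=55.7163 V=56.1684[EX]; j=1 S=52.3808 intr=46.3792 cont=45.9270 V=46.3792[EX]; j=2 S=64.4200 intr=34.3400 cont=33.8879 V=34.3400[EX]; j=3 S=79.2262 intr=19.5338 cont=19.8689 V=19.8689[hold]; j=4 S=97.4355 intr=1.3245 cont=7.6168 V=7.6168[hold]  S*(4)=64.4200
k=3: j=0 S=47.2333 intr=51.5267 cont=51.0746 V=51.5267[EX]; j=1 S=58.0894 intr=40.6706 cont=40.2185 V=40.6706[EX]; j=2 S=71.4406 intr=27.3194 cont=27.0329 V=27.3194[EX]; j=3 S=87.8604 intr=10.8996 cont=13.7244 V=13.7244[hold]  S*(3)=71.4406
k=2: j=0 S=52.3808 intr=46.3792 cont=45.9270 V=46.3792[EX]; j=1 S=64.4200 intr=34.3400 cont=33.8879 V=34.3400[EX]; j=2 S=79.2262 intr=19.5338 cont=20.4773 V=20.4773[hold]  S*(2)=64.4200
k=1: j=0 S=58.0894 intr=40.6706 cont=40.2185 V=40.6706[EX]; j=1 S=71.4406 intr=27.3194 cont=27.3335 V=27.3335[hold]  S*(1)=58.0894
k=0: j=0 S=64.4200 intr=34.3400 cont=33.8948 V=34.3400[EX]  S*(0)=64.4200

price = 34.3400
boundary = 64.4200 58.0894 64.4200 71.4406 64.4200 71.4406 79.2262
tree:
34.3400
40.6706 27.3335
46.3792 34.3400 20.4773
51.5267 40.6706 27.3194 13.7244
56.1684 46.3792 34.3400 19.8689 7.6168
60.3539 51.5267 40.6706 27.3194 12.4929 2.7395
64.1281 56.1684 46.3792 34.3400 19.5338 5.4644 0.0000
67.5315 60.3539 51.5267 40.6706 27.3194 10.8996 0.0000 0.0000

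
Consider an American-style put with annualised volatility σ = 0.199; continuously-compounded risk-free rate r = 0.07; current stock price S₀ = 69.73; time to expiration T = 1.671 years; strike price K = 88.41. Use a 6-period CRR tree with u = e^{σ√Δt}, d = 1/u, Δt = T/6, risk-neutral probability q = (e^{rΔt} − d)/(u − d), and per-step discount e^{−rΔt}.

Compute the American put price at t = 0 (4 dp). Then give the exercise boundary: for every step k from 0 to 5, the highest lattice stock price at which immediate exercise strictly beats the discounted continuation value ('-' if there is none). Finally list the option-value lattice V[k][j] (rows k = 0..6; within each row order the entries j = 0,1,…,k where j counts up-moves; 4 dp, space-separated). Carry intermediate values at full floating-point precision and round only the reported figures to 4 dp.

price = 18.6800
boundary = 69.7300 62.7785 69.7300 77.4513 69.7300 77.4513
tree:
18.6800
25.6315 11.2720
31.8900 18.6800 6.0134
37.5246 25.6315 10.9587 2.4504
42.5975 31.8900 18.6800 5.2125 0.4290
47.1647 37.5246 25.6315 10.9587 1.0109 0.0000
51.2765 42.5975 31.8900 18.6800 2.3825 0.0000 0.0000

params: Δt=0.27850 u=1.11073 d=0.90031 q=0.56733 e^(-rΔt)=0.98069
t_6 payoffs: 51.2765 42.5975 31.8900 18.6800 2.3825 0.0000 0.0000
t_5: node(5,0) S=41.2453 payoff=47.1647 vs cont=45.4578 → 47.1647 [stop]  node(5,1) S=50.8854 payoff=37.5246 vs cont=35.8178 → 37.5246 [stop]  node(5,2) S=62.7785 payoff=25.6315 vs cont=23.9247 → 25.6315 [stop]  node(5,3) S=77.4513 payoff=10.9587 vs cont=9.2519 → 10.9587 [stop]  node(5,4) S=95.5535 payoff=0.0000 vs cont=1.0109 → 1.0109 [wait]  node(5,5) S=117.8866 payoff=0.0000 vs cont=0.0000 → 0.0000 [wait]  ⇒ S*(5)=77.4513
t_4: node(4,0) S=45.8125 payoff=42.5975 vs cont=40.8906 → 42.5975 [stop]  node(4,1) S=56.5200 payoff=31.8900 vs cont=30.1832 → 31.8900 [stop]  node(4,2) S=69.7300 payoff=18.6800 vs cont=16.9731 → 18.6800 [stop]  node(4,3) S=86.0275 payoff=2.3825 vs cont=5.2125 → 5.2125 [wait]  node(4,4) S=106.1342 payoff=0.0000 vs cont=0.4290 → 0.4290 [wait]  ⇒ S*(4)=69.7300
t_3: node(3,0) S=50.8854 payoff=37.5246 vs cont=35.8178 → 37.5246 [stop]  node(3,1) S=62.7785 payoff=25.6315 vs cont=23.9247 → 25.6315 [stop]  node(3,2) S=77.4513 payoff=10.9587 vs cont=10.8264 → 10.9587 [stop]  node(3,3) S=95.5535 payoff=0.0000 vs cont=2.4504 → 2.4504 [wait]  ⇒ S*(3)=77.4513
t_2: node(2,0) S=56.5200 payoff=31.8900 vs cont=30.1832 → 31.8900 [stop]  node(2,1) S=69.7300 payoff=18.6800 vs cont=16.9731 → 18.6800 [stop]  node(2,2) S=86.0275 payoff=2.3825 vs cont=6.0134 → 6.0134 [wait]  ⇒ S*(2)=69.7300
t_1: node(1,0) S=62.7785 payoff=25.6315 vs cont=23.9247 → 25.6315 [stop]  node(1,1) S=77.4513 payoff=10.9587 vs cont=11.2720 → 11.2720 [wait]  ⇒ S*(1)=62.7785
t_0: node(0,0) S=69.7300 payoff=18.6800 vs cont=17.1474 → 18.6800 [stop]  ⇒ S*(0)=69.7300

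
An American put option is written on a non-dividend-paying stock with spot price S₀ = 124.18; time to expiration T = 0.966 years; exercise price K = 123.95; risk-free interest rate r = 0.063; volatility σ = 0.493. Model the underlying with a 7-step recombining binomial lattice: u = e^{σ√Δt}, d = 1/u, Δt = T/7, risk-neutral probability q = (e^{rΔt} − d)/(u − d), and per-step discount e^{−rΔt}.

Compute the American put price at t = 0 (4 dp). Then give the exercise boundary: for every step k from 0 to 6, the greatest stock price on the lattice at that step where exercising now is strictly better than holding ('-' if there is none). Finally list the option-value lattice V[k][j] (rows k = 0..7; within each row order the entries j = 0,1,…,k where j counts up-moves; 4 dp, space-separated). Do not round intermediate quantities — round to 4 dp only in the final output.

Δt=0.13800  u=1.20098  d=0.83265  q=0.47805  discount=0.99134
step 7 (expiry): payoffs max(K−S,0) = 89.4920 74.2490 52.2631 20.5515 0.0000 0.0000 0.0000 0.0000
step 6: (k=6,j=0): S=41.3836, (K−S)⁺=82.5664, hold=81.4935 ⇒ V=82.5664 exercise | (k=6,j=1): S=59.6901, (K−S)⁺=64.2599, hold=63.1869 ⇒ V=64.2599 exercise | (k=6,j=2): S=86.0948, (K−S)⁺=37.8552, hold=36.7822 ⇒ V=37.8552 exercise | (k=6,j=3): S=124.1800, (K−S)⁺=0.0000, hold=10.6340 ⇒ V=10.6340 continue | (k=6,j=4): S=179.1126, (K−S)⁺=0.0000, hold=0.0000 ⇒ V=0.0000 continue | (k=6,j=5): S=258.3454, (K−S)⁺=0.0000, hold=0.0000 ⇒ V=0.0000 continue | (k=6,j=6): S=372.6279, (K−S)⁺=0.0000, hold=0.0000 ⇒ V=0.0000 continue  boundary S*=86.0948
step 5: (k=5,j=0): S=49.7010, (K−S)⁺=74.2490, hold=73.1760 ⇒ V=74.2490 exercise | (k=5,j=1): S=71.6869, (K−S)⁺=52.2631, hold=51.1902 ⇒ V=52.2631 exercise | (k=5,j=2): S=103.3985, (K−S)⁺=20.5515, hold=24.6271 ⇒ V=24.6271 continue | (k=5,j=3): S=149.1382, (K−S)⁺=0.0000, hold=5.5024 ⇒ V=5.5024 continue | (k=5,j=4): S=215.1114, (K−S)⁺=0.0000, hold=0.0000 ⇒ V=0.0000 continue | (k=5,j=5): S=310.2688, (K−S)⁺=0.0000, hold=0.0000 ⇒ V=0.0000 continue  boundary S*=71.6869
step 4: (k=4,j=0): S=59.6901, (K−S)⁺=64.2599, hold=63.1869 ⇒ V=64.2599 exercise | (k=4,j=1): S=86.0948, (K−S)⁺=37.8552, hold=38.7137 ⇒ V=38.7137 continue | (k=4,j=2): S=124.1800, (K−S)⁺=0.0000, hold=15.3505 ⇒ V=15.3505 continue | (k=4,j=3): S=179.1126, (K−S)⁺=0.0000, hold=2.8471 ⇒ V=2.8471 continue | (k=4,j=4): S=258.3454, (K−S)⁺=0.0000, hold=0.0000 ⇒ V=0.0000 continue  boundary S*=59.6901
step 3: (k=3,j=0): S=71.6869, (K−S)⁺=52.2631, hold=51.5970 ⇒ V=52.2631 exercise | (k=3,j=1): S=103.3985, (K−S)⁺=20.5515, hold=27.3065 ⇒ V=27.3065 continue | (k=3,j=2): S=149.1382, (K−S)⁺=0.0000, hold=9.2921 ⇒ V=9.2921 continue | (k=3,j=3): S=215.1114, (K−S)⁺=0.0000, hold=1.4732 ⇒ V=1.4732 continue  boundary S*=71.6869
step 2: (k=2,j=0): S=86.0948, (K−S)⁺=37.8552, hold=39.9835 ⇒ V=39.9835 continue | (k=2,j=1): S=124.1800, (K−S)⁺=0.0000, hold=18.5329 ⇒ V=18.5329 continue | (k=2,j=2): S=179.1126, (K−S)⁺=0.0000, hold=5.5062 ⇒ V=5.5062 continue  boundary S*=-
step 1: (k=1,j=0): S=103.3985, (K−S)⁺=20.5515, hold=29.4717 ⇒ V=29.4717 continue | (k=1,j=1): S=149.1382, (K−S)⁺=0.0000, hold=12.1990 ⇒ V=12.1990 continue  boundary S*=-
step 0: (k=0,j=0): S=124.1800, (K−S)⁺=0.0000, hold=21.0309 ⇒ V=21.0309 continue  boundary S*=-

price = 21.0309
boundary = - - - 71.6869 59.6901 71.6869 86.0948
tree:
21.0309
29.4717 12.1990
39.9835 18.5329 5.5062
52.2631 27.3065 9.2921 1.4732
64.2599 38.7137 15.3505 2.8471 0.0000
74.2490 52.2631 24.6271 5.5024 0.0000 0.0000
82.5664 64.2599 37.8552 10.6340 0.0000 0.0000 0.0000
89.4920 74.2490 52.2631 20.5515 0.0000 0.0000 0.0000 0.0000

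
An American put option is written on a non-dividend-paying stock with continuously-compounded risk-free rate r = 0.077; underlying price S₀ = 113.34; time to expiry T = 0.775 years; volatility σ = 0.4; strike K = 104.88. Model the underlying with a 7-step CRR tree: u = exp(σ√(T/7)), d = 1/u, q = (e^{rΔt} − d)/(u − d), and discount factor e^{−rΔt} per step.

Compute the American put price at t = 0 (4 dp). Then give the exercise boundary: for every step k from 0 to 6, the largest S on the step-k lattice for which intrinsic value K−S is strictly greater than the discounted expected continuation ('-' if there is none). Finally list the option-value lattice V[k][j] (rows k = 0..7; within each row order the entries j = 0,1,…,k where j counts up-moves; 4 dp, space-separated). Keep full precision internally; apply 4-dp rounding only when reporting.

Δt=0.11071, u=1.14236, d=0.87538, q=0.49884, disc=e^(-rΔt)=0.99151
k=7 terminal: V=max(K-S,0) → 60.2357 46.6199 28.8516 5.6642 0.0000 0.0000 0.0000 0.0000
k=6: j=0 S=50.9998 intr=53.8802 cont=52.9899 V=53.8802[EX]; j=1 S=66.5539 intr=38.3261 cont=37.4358 V=38.3261[EX]; j=2 S=86.8517 intr=18.0283 cont=17.1380 V=18.0283[EX]; j=3 S=113.3400 intr=0.0000 cont=2.8146 V=2.8146[hold]; j=4 S=147.9068 intr=0.0000 cont=0.0000 V=0.0000[hold]; j=5 S=193.0158 intr=0.0000 cont=0.0000 V=0.0000[hold]; j=6 S=251.8824 intr=0.0000 cont=0.0000 V=0.0000[hold]  S*(6)=86.8517
k=5: j=0 S=58.2601 intr=46.6199 cont=45.7296 V=46.6199[EX]; j=1 S=76.0284 intr=28.8516 cont=27.9613 V=28.8516[EX]; j=2 S=99.2158 intr=5.6642 cont=10.3504 V=10.3504[hold]; j=3 S=129.4749 intr=0.0000 cont=1.3986 V=1.3986[hold]; j=4 S=168.9626 intr=0.0000 cont=0.0000 V=0.0000[hold]; j=5 S=220.4933 intr=0.0000 cont=0.0000 V=0.0000[hold]  S*(5)=76.0284
k=4: j=0 S=66.5539 intr=38.3261 cont=37.4358 V=38.3261[EX]; j=1 S=86.8517 intr=18.0283 cont=19.4558 V=19.4558[hold]; j=2 S=113.3400 intr=0.0000 cont=5.8349 V=5.8349[hold]; j=3 S=147.9068 intr=0.0000 cont=0.6949 V=0.6949[hold]; j=4 S=193.0158 intr=0.0000 cont=0.0000 V=0.0000[hold]  S*(4)=66.5539
k=3: j=0 S=76.0284 intr=28.8516 cont=28.6674 V=28.8516[EX]; j=1 S=99.2158 intr=5.6642 cont=12.5536 V=12.5536[hold]; j=2 S=129.4749 intr=0.0000 cont=3.2431 V=3.2431[hold]; j=3 S=168.9626 intr=0.0000 cont=0.3453 V=0.3453[hold]  S*(3)=76.0284
k=2: j=0 S=86.8517 intr=18.0283 cont=20.5456 V=20.5456[hold]; j=1 S=113.3400 intr=0.0000 cont=7.8420 V=7.8420[hold]; j=2 S=147.9068 intr=0.0000 cont=1.7823 V=1.7823[hold]  S*(2)=-
k=1: j=0 S=99.2158 intr=5.6642 cont=14.0879 V=14.0879[hold]; j=1 S=129.4749 intr=0.0000 cont=4.7782 V=4.7782[hold]  S*(1)=-
k=0: j=0 S=113.3400 intr=0.0000 cont=9.3637 V=9.3637[hold]  S*(0)=-

price = 9.3637
boundary = - - - 76.0284 66.5539 76.0284 86.8517
tree:
9.3637
14.0879 4.7782
20.5456 7.8420 1.7823
28.8516 12.5536 3.2431 0.3453
38.3261 19.4558 5.8349 0.6949 0.0000
46.6199 28.8516 10.3504 1.3986 0.0000 0.0000
53.8802 38.3261 18.0283 2.8146 0.0000 0.0000 0.0000
60.2357 46.6199 28.8516 5.6642 0.0000 0.0000 0.0000 0.0000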